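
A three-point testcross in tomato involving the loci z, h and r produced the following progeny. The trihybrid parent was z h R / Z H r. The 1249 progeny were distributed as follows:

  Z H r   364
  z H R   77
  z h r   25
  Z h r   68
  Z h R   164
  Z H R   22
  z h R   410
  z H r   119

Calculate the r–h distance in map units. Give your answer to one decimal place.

15.4 map units

The two rarest classes, z h r and Z H R, are the double crossovers. Comparing them with the parentals, only the r allele has switched, so r is the middle locus and the order is z – r – h.
Crossovers in the r–h interval produce the single-crossover classes z H R and Z h r (77 + 68 = 145) plus the double crossovers (47).
RF(r–h) = (145 + 47) / 1249 = 192/1249 = 0.1537 → 15.4 map units.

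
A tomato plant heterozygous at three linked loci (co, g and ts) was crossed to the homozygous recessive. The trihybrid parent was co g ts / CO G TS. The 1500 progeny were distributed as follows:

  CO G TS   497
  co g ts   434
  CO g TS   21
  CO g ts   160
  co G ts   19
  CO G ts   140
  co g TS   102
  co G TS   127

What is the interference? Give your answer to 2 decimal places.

The two rarest classes, co G ts and CO g TS, are the double crossovers. Comparing them with the parentals, only the g allele has switched, so g is the middle locus and the order is ts – g – co.
ts–g: (242 + 40)/1500 = 0.1880; g–co: (287 + 40)/1500 = 0.2180.
Expected DCO frequency = 0.1880 × 0.2180 ≈ 0.04098; observed = 40/1500 ≈ 0.02667.
Coefficient of coincidence = 0.02667/0.04098 ≈ 0.65; interference = 1 − 0.65 = 0.35.

0.35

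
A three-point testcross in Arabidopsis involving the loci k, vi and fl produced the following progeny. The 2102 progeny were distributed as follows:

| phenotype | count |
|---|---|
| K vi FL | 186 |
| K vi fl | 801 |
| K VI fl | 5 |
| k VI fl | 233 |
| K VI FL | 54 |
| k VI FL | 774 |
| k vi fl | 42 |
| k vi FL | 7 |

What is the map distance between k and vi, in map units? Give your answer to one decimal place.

5.1 map units

The two most frequent reciprocal classes, K vi fl and k VI FL, are the parental types, so the F1 was K vi fl / k VI FL.
The two rarest classes, K VI fl and k vi FL, are the double crossovers. Comparing them with the parentals, only the vi allele has switched, so vi is the middle locus and the order is k – vi – fl.
Crossovers in the k–vi interval produce the single-crossover classes k vi fl and K VI FL (42 + 54 = 96) plus the double crossovers (12).
RF(k–vi) = (96 + 12) / 2102 = 108/2102 = 0.0514 → 5.1 map units.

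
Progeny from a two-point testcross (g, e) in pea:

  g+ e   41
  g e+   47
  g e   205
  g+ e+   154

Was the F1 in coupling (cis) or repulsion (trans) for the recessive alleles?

The two most frequent classes are g+ e+ (154) and g e (205); these are the parental (non-recombinant) types.
So the F1 carried g+ e+ on one chromosome and g e on the other — the recessive alleles are on the same chromosome (cis / coupling).

cis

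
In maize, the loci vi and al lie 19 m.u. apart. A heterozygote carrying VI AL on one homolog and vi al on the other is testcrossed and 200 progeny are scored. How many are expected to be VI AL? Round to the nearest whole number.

81

A map distance of 19 m.u. corresponds to a recombination frequency of 0.190.
The F1 is VI AL / vi al, so VI AL is a parental gamete class with expected frequency (1 − r)/2 = 0.810/2 = 0.4050.
Expected number = 0.4050 × 200 = 81.00 ≈ 81.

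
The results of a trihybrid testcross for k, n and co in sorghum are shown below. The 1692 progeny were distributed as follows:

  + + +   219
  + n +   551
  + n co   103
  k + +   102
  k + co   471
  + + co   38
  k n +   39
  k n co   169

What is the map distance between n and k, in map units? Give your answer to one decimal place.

27.5 map units

The two most frequent reciprocal classes, + n + and k + co, are the parental types, so the F1 was + n + / k + co.
The two rarest classes, k n + and + + co, are the double crossovers. Comparing them with the parentals, only the k allele has switched, so k is the middle locus and the order is n – k – co.
Crossovers in the n–k interval produce the single-crossover classes + + + and k n co (219 + 169 = 388) plus the double crossovers (77).
RF(n–k) = (388 + 77) / 1692 = 465/1692 = 0.2748 → 27.5 map units.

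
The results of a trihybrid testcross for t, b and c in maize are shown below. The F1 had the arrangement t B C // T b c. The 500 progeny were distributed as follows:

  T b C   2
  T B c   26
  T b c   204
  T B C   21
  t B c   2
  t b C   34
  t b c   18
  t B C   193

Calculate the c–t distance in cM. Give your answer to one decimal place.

8.6 cM

The two rarest classes, t B c and T b C, are the double crossovers. Comparing them with the parentals, only the c allele has switched, so c is the middle locus and the order is b – c – t.
Crossovers in the c–t interval produce the single-crossover classes T B C and t b c (21 + 18 = 39) plus the double crossovers (4).
RF(c–t) = (39 + 4) / 500 = 43/500 = 0.0860 → 8.6 cM.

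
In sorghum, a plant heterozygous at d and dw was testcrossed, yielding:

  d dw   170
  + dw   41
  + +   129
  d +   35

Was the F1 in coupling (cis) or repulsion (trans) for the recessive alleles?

cis

The two most frequent classes are + + (129) and d dw (170); these are the parental (non-recombinant) types.
So the F1 carried + + on one chromosome and d dw on the other — the recessive alleles are on the same chromosome (cis / coupling).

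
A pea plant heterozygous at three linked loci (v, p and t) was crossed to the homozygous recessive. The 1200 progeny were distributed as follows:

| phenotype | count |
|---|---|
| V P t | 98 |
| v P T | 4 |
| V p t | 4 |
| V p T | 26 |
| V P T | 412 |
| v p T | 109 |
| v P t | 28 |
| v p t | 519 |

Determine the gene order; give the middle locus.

v

The two most frequent reciprocal classes, v p t and V P T, are the parental types, so the F1 was v p t / V P T.
The two rarest classes, V p t and v P T, are the double crossovers. Comparing them with the parentals, only the v allele has switched, so v is the middle locus and the order is t – v – p.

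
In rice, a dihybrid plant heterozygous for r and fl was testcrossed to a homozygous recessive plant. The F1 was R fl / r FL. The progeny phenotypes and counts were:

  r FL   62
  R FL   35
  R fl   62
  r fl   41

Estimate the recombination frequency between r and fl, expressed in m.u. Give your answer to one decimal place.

38.0 m.u.

The recombinant classes are R FL and r fl: 35 + 41 = 76.
Recombination frequency = 76/200 = 0.3800 ≈ 38.0%, i.e. 38.0 m.u.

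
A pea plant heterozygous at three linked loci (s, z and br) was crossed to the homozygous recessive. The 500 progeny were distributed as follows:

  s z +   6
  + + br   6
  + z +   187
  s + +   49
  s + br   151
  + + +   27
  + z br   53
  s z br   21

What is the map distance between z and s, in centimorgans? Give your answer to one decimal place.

12.0 centimorgans

The two most frequent reciprocal classes, + z + and s + br, are the parental types, so the F1 was + z + / s + br.
The two rarest classes, s z + and + + br, are the double crossovers. Comparing them with the parentals, only the s allele has switched, so s is the middle locus and the order is br – s – z.
Crossovers in the s–z interval produce the single-crossover classes + + + and s z br (27 + 21 = 48) plus the double crossovers (12).
RF(s–z) = (48 + 12) / 500 = 60/500 = 0.1200 → 12.0 centimorgans.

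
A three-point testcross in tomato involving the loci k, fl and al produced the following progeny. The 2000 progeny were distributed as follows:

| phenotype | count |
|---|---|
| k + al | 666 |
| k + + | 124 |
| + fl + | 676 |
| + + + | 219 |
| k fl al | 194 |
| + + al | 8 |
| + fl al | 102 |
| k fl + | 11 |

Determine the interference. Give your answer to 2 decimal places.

0.64

The two most frequent reciprocal classes, + fl + and k + al, are the parental types, so the F1 was + fl + / k + al.
The two rarest classes, k fl + and + + al, are the double crossovers. Comparing them with the parentals, only the k allele has switched, so k is the middle locus and the order is fl – k – al.
fl–k: (413 + 19)/2000 = 0.2160; k–al: (226 + 19)/2000 = 0.1225.
Expected DCO frequency = 0.2160 × 0.1225 ≈ 0.02646; observed = 19/2000 ≈ 0.00950.
Coefficient of coincidence = 0.00950/0.02646 ≈ 0.36; interference = 1 − 0.36 = 0.64.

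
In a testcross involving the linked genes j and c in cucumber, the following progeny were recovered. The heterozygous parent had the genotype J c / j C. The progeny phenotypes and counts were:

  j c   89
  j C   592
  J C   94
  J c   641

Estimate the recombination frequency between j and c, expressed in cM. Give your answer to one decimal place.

The recombinant classes are J C and j c: 94 + 89 = 183.
Recombination frequency = 183/1416 = 0.1292 ≈ 12.9%, i.e. 12.9 cM.

12.9 cM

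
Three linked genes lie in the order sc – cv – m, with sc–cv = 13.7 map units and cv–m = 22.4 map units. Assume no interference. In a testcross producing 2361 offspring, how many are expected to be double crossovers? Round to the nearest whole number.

Map distances give recombination frequencies of 0.137 and 0.224 for the two intervals.
With no interference, expected double-crossover frequency = 0.137 × 0.224 = 0.03069.
Expected number = 0.03069 × 2361 = 72.45 ≈ 72.

72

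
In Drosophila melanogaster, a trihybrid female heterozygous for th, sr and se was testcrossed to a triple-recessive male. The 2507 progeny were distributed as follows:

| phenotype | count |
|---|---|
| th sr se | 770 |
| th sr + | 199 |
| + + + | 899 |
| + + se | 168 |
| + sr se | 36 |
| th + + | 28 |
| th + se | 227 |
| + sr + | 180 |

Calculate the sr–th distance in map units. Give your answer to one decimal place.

18.8 map units

The two most frequent reciprocal classes, + + + and th sr se, are the parental types, so the F1 was + + + / th sr se.
The two rarest classes, th + + and + sr se, are the double crossovers. Comparing them with the parentals, only the th allele has switched, so th is the middle locus and the order is sr – th – se.
Crossovers in the sr–th interval produce the single-crossover classes + sr + and th + se (180 + 227 = 407) plus the double crossovers (64).
RF(sr–th) = (407 + 64) / 2507 = 471/2507 = 0.1879 → 18.8 map units.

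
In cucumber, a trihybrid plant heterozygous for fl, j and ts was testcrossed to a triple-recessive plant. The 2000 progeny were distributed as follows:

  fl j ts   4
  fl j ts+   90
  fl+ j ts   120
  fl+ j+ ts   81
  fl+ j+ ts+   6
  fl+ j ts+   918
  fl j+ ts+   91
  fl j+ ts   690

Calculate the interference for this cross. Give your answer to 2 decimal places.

0.50

The two most frequent reciprocal classes, fl j+ ts and fl+ j ts+, are the parental types, so the F1 was fl j+ ts / fl+ j ts+.
The two rarest classes, fl j ts and fl+ j+ ts+, are the double crossovers. Comparing them with the parentals, only the j allele has switched, so j is the middle locus and the order is ts – j – fl.
ts–j: (211 + 10)/2000 = 0.1105; j–fl: (171 + 10)/2000 = 0.0905.
Expected DCO frequency = 0.1105 × 0.0905 ≈ 0.01000; observed = 10/2000 ≈ 0.00500.
Coefficient of coincidence = 0.00500/0.01000 ≈ 0.50; interference = 1 − 0.50 = 0.50.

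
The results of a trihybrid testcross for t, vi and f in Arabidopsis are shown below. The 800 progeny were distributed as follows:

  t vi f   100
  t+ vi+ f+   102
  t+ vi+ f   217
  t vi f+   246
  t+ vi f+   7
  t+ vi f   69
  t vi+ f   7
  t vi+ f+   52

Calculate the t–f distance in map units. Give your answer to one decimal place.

The two most frequent reciprocal classes, t vi f+ and t+ vi+ f, are the parental types, so the F1 was t vi f+ / t+ vi+ f.
The two rarest classes, t+ vi f+ and t vi+ f, are the double crossovers. Comparing them with the parentals, only the t allele has switched, so t is the middle locus and the order is vi – t – f.
Crossovers in the t–f interval produce the single-crossover classes t vi f and t+ vi+ f+ (100 + 102 = 202) plus the double crossovers (14).
RF(t–f) = (202 + 14) / 800 = 216/800 = 0.2700 → 27.0 map units.

27.0 map units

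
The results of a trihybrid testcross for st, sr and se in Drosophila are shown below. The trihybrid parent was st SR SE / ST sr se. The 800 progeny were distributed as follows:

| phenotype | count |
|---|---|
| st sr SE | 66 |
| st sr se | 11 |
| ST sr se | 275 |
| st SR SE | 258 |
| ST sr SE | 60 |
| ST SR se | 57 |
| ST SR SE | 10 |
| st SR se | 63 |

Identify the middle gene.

st

The two rarest classes, ST SR SE and st sr se, are the double crossovers. Comparing them with the parentals, only the st allele has switched, so st is the middle locus and the order is se – st – sr.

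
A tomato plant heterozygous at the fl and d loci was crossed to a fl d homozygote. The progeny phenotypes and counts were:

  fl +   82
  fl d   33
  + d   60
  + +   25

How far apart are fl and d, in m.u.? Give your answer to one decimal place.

The two most frequent classes, + d (60) and fl + (82), are the parental types, so the F1 was + d / fl +.
The recombinant classes are + + and fl d: 25 + 33 = 58.
Recombination frequency = 58/200 = 0.2900 ≈ 29.0%, i.e. 29.0 m.u.

29.0 m.u.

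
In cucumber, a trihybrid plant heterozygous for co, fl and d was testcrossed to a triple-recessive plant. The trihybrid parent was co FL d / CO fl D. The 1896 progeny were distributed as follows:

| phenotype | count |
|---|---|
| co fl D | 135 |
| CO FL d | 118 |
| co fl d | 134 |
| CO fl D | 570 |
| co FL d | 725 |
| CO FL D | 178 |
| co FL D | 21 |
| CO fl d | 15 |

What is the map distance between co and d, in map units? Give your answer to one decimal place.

15.2 map units

The two rarest classes, co FL D and CO fl d, are the double crossovers. Comparing them with the parentals, only the d allele has switched, so d is the middle locus and the order is co – d – fl.
Crossovers in the co–d interval produce the single-crossover classes CO FL d and co fl D (118 + 135 = 253) plus the double crossovers (36).
RF(co–d) = (253 + 36) / 1896 = 289/1896 = 0.1524 → 15.2 map units.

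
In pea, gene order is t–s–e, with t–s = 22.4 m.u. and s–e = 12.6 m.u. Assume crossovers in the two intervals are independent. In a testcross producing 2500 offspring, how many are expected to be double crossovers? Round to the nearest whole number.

Map distances give recombination frequencies of 0.224 and 0.126 for the two intervals.
With no interference, expected double-crossover frequency = 0.224 × 0.126 = 0.02822.
Expected number = 0.02822 × 2500 = 70.56 ≈ 71.

71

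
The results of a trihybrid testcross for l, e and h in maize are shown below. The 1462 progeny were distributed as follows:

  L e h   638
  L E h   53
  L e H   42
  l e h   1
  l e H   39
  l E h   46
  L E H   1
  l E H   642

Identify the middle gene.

The two most frequent reciprocal classes, l E H and L e h, are the parental types, so the F1 was l E H / L e h.
The two rarest classes, L E H and l e h, are the double crossovers. Comparing them with the parentals, only the l allele has switched, so l is the middle locus and the order is e – l – h.

l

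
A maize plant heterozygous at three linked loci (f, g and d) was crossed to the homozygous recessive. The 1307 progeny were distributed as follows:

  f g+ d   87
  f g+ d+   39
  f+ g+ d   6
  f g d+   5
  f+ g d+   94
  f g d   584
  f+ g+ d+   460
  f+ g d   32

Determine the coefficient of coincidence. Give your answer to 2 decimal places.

0.91

The two most frequent reciprocal classes, f+ g+ d+ and f g d, are the parental types, so the F1 was f+ g+ d+ / f g d.
The two rarest classes, f+ g+ d and f g d+, are the double crossovers. Comparing them with the parentals, only the d allele has switched, so d is the middle locus and the order is f – d – g.
f–d: (71 + 11)/1307 = 0.0627; d–g: (181 + 11)/1307 = 0.1469.
Expected DCO frequency = 0.0627 × 0.1469 ≈ 0.00921; observed = 11/1307 ≈ 0.00842.
Coefficient of coincidence = 0.00842/0.00921 ≈ 0.91.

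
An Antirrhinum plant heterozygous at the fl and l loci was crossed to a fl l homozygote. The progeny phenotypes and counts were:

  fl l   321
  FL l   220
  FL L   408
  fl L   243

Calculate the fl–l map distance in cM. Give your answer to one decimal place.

The two most frequent classes, FL L (408) and fl l (321), are the parental types, so the F1 was FL L / fl l.
The recombinant classes are FL l and fl L: 220 + 243 = 463.
Recombination frequency = 463/1192 = 0.3884 ≈ 38.8%, i.e. 38.8 cM.

38.8 cM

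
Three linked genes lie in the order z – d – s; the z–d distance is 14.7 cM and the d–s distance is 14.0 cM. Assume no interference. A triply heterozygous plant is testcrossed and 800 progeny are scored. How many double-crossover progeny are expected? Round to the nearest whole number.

16

Map distances give recombination frequencies of 0.147 and 0.140 for the two intervals.
With no interference, expected double-crossover frequency = 0.147 × 0.140 = 0.02058.
Expected number = 0.02058 × 800 = 16.46 ≈ 16.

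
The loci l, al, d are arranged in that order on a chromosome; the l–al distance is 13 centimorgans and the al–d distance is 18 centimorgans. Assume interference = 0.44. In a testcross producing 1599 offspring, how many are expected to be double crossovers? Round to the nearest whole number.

21

Map distances give recombination frequencies of 0.130 and 0.180 for the two intervals.
With interference 0.44 (so coincidence = 0.56), expected double-crossover frequency = 0.130 × 0.180 × 0.56 = 0.01310.
Expected number = 0.01310 × 1599 = 20.95 ≈ 21.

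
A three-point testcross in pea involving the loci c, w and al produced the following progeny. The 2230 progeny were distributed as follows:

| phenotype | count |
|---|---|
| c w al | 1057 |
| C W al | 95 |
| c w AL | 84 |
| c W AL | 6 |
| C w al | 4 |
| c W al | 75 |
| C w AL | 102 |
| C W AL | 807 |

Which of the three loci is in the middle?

The two most frequent reciprocal classes, c w al and C W AL, are the parental types, so the F1 was c w al / C W AL.
The two rarest classes, C w al and c W AL, are the double crossovers. Comparing them with the parentals, only the c allele has switched, so c is the middle locus and the order is w – c – al.

c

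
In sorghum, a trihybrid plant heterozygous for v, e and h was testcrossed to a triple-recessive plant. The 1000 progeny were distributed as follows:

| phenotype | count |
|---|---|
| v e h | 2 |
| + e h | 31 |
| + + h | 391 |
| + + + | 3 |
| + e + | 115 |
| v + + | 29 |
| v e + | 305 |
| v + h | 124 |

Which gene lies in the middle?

h

The two most frequent reciprocal classes, + + h and v e +, are the parental types, so the F1 was + + h / v e +.
The two rarest classes, + + + and v e h, are the double crossovers. Comparing them with the parentals, only the h allele has switched, so h is the middle locus and the order is v – h – e.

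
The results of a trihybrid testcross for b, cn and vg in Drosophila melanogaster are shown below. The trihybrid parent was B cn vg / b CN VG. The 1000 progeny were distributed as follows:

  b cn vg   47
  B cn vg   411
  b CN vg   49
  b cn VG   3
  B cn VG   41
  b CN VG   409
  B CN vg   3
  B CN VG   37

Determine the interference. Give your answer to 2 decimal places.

0.31

The two rarest classes, B CN vg and b cn VG, are the double crossovers. Comparing them with the parentals, only the cn allele has switched, so cn is the middle locus and the order is b – cn – vg.
b–cn: (84 + 6)/1000 = 0.0900; cn–vg: (90 + 6)/1000 = 0.0960.
Expected DCO frequency = 0.0900 × 0.0960 ≈ 0.00864; observed = 6/1000 ≈ 0.00600.
Coefficient of coincidence = 0.00600/0.00864 ≈ 0.69; interference = 1 − 0.69 = 0.31.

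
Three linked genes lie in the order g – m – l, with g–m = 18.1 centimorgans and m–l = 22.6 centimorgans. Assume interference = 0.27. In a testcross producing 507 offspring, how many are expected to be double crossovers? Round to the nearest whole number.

Map distances give recombination frequencies of 0.181 and 0.226 for the two intervals.
With interference 0.27 (so coincidence = 0.73), expected double-crossover frequency = 0.181 × 0.226 × 0.73 = 0.02986.
Expected number = 0.02986 × 507 = 15.14 ≈ 15.

15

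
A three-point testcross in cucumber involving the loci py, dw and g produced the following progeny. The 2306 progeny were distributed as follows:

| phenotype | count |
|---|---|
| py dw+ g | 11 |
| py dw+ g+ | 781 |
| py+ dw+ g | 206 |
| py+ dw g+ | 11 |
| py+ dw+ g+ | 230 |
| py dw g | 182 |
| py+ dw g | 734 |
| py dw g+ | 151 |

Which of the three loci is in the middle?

g

The two most frequent reciprocal classes, py dw+ g+ and py+ dw g, are the parental types, so the F1 was py dw+ g+ / py+ dw g.
The two rarest classes, py dw+ g and py+ dw g+, are the double crossovers. Comparing them with the parentals, only the g allele has switched, so g is the middle locus and the order is py – g – dw.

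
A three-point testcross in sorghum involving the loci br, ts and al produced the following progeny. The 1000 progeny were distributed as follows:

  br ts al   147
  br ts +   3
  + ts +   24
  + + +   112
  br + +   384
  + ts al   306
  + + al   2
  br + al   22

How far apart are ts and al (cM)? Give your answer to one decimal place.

The two most frequent reciprocal classes, + ts al and br + +, are the parental types, so the F1 was + ts al / br + +.
The two rarest classes, + + al and br ts +, are the double crossovers. Comparing them with the parentals, only the ts allele has switched, so ts is the middle locus and the order is al – ts – br.
Crossovers in the al–ts interval produce the single-crossover classes + ts + and br + al (24 + 22 = 46) plus the double crossovers (5).
RF(al–ts) = (46 + 5) / 1000 = 51/1000 = 0.0510 → 5.1 cM.

5.1 cM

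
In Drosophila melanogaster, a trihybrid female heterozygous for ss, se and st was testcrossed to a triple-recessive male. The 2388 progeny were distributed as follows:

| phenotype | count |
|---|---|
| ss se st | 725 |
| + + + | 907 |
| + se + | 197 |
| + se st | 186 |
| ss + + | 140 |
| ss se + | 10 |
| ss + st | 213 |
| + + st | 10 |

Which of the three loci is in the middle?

The two most frequent reciprocal classes, + + + and ss se st, are the parental types, so the F1 was + + + / ss se st.
The two rarest classes, + + st and ss se +, are the double crossovers. Comparing them with the parentals, only the st allele has switched, so st is the middle locus and the order is ss – st – se.

st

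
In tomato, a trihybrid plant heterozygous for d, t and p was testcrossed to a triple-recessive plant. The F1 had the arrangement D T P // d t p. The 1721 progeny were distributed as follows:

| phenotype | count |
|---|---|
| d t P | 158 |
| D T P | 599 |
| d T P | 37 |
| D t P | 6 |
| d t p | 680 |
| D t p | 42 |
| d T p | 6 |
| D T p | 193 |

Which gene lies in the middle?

The two rarest classes, D t P and d T p, are the double crossovers. Comparing them with the parentals, only the t allele has switched, so t is the middle locus and the order is d – t – p.

t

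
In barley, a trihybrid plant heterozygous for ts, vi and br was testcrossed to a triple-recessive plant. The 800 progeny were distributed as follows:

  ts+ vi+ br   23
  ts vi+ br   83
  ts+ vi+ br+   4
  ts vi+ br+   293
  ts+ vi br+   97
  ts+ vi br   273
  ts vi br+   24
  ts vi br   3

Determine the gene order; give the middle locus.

ts

The two most frequent reciprocal classes, ts vi+ br+ and ts+ vi br, are the parental types, so the F1 was ts vi+ br+ / ts+ vi br.
The two rarest classes, ts+ vi+ br+ and ts vi br, are the double crossovers. Comparing them with the parentals, only the ts allele has switched, so ts is the middle locus and the order is br – ts – vi.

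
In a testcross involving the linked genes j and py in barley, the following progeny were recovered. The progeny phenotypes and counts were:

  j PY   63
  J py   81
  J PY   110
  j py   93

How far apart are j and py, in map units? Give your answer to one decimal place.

41.5 map units

The two most frequent classes, J PY (110) and j py (93), are the parental types, so the F1 was J PY / j py.
The recombinant classes are J py and j PY: 81 + 63 = 144.
Recombination frequency = 144/347 = 0.4150 ≈ 41.5%, i.e. 41.5 map units.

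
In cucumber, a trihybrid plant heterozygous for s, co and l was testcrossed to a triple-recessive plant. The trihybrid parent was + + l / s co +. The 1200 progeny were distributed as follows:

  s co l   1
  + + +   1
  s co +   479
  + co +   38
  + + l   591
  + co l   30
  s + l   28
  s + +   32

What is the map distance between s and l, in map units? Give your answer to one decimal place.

5.7 map units

The two rarest classes, + + + and s co l, are the double crossovers. Comparing them with the parentals, only the l allele has switched, so l is the middle locus and the order is co – l – s.
Crossovers in the l–s interval produce the single-crossover classes s + l and + co + (28 + 38 = 66) plus the double crossovers (2).
RF(l–s) = (66 + 2) / 1200 = 68/1200 = 0.0567 → 5.7 map units.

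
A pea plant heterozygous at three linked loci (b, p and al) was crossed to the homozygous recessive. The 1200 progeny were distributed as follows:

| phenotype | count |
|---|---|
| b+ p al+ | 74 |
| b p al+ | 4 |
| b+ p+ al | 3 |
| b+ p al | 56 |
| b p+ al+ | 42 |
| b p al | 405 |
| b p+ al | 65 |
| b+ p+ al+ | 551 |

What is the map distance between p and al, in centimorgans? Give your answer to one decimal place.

The two most frequent reciprocal classes, b p al and b+ p+ al+, are the parental types, so the F1 was b p al / b+ p+ al+.
The two rarest classes, b p al+ and b+ p+ al, are the double crossovers. Comparing them with the parentals, only the al allele has switched, so al is the middle locus and the order is b – al – p.
Crossovers in the al–p interval produce the single-crossover classes b p+ al and b+ p al+ (65 + 74 = 139) plus the double crossovers (7).
RF(al–p) = (139 + 7) / 1200 = 146/1200 = 0.1217 → 12.2 centimorgans.

12.2 centimorgans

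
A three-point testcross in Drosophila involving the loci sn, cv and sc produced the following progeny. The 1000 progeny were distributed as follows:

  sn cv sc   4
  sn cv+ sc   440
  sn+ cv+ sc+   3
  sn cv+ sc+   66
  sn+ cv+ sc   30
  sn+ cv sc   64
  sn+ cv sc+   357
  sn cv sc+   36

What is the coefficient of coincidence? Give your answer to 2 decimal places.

0.70

The two most frequent reciprocal classes, sn+ cv sc+ and sn cv+ sc, are the parental types, so the F1 was sn+ cv sc+ / sn cv+ sc.
The two rarest classes, sn+ cv+ sc+ and sn cv sc, are the double crossovers. Comparing them with the parentals, only the cv allele has switched, so cv is the middle locus and the order is sn – cv – sc.
sn–cv: (66 + 7)/1000 = 0.0730; cv–sc: (130 + 7)/1000 = 0.1370.
Expected DCO frequency = 0.0730 × 0.1370 ≈ 0.01000; observed = 7/1000 ≈ 0.00700.
Coefficient of coincidence = 0.00700/0.01000 ≈ 0.70.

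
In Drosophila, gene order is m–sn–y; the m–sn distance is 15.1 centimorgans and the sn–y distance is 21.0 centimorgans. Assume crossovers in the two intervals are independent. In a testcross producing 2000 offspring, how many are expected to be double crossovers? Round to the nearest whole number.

Map distances give recombination frequencies of 0.151 and 0.210 for the two intervals.
With no interference, expected double-crossover frequency = 0.151 × 0.210 = 0.03171.
Expected number = 0.03171 × 2000 = 63.42 ≈ 63.

63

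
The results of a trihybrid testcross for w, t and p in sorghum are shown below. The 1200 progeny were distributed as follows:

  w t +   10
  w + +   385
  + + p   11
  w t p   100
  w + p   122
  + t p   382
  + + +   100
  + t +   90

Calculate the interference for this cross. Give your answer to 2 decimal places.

0.51

The two most frequent reciprocal classes, + t p and w + +, are the parental types, so the F1 was + t p / w + +.
The two rarest classes, + + p and w t +, are the double crossovers. Comparing them with the parentals, only the t allele has switched, so t is the middle locus and the order is w – t – p.
w–t: (200 + 21)/1200 = 0.1842; t–p: (212 + 21)/1200 = 0.1942.
Expected DCO frequency = 0.1842 × 0.1942 ≈ 0.03577; observed = 21/1200 ≈ 0.01750.
Coefficient of coincidence = 0.01750/0.03577 ≈ 0.49; interference = 1 − 0.49 = 0.51.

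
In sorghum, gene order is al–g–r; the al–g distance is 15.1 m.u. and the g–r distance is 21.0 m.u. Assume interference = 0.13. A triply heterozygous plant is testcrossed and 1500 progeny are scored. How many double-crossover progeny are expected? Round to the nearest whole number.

41

Map distances give recombination frequencies of 0.151 and 0.210 for the two intervals.
With interference 0.13 (so coincidence = 0.87), expected double-crossover frequency = 0.151 × 0.210 × 0.87 = 0.02759.
Expected number = 0.02759 × 1500 = 41.38 ≈ 41.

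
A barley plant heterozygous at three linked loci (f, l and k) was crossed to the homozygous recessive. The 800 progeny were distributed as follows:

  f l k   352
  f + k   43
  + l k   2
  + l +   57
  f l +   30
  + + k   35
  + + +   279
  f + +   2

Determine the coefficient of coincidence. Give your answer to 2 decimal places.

0.45

The two most frequent reciprocal classes, + + + and f l k, are the parental types, so the F1 was + + + / f l k.
The two rarest classes, f + + and + l k, are the double crossovers. Comparing them with the parentals, only the f allele has switched, so f is the middle locus and the order is l – f – k.
l–f: (100 + 4)/800 = 0.1300; f–k: (65 + 4)/800 = 0.0862.
Expected DCO frequency = 0.1300 × 0.0862 ≈ 0.01121; observed = 4/800 ≈ 0.00500.
Coefficient of coincidence = 0.00500/0.01121 ≈ 0.45.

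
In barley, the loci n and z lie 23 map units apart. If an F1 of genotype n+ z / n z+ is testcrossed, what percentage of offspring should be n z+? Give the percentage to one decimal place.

38.5%

A map distance of 23 map units corresponds to a recombination frequency of 0.230.
The F1 is n+ z / n z+, so n z+ is a parental gamete class with expected frequency (1 − r)/2 = 0.770/2 = 0.3850.
That is 0.3850 = 38.5% of the progeny.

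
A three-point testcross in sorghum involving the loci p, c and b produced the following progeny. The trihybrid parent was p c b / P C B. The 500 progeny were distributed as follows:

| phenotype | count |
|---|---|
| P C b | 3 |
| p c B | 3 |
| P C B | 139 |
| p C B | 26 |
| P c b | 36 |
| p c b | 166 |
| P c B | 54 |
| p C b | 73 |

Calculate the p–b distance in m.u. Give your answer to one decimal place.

The two rarest classes, p c B and P C b, are the double crossovers. Comparing them with the parentals, only the b allele has switched, so b is the middle locus and the order is p – b – c.
Crossovers in the p–b interval produce the single-crossover classes P c b and p C B (36 + 26 = 62) plus the double crossovers (6).
RF(p–b) = (62 + 6) / 500 = 68/500 = 0.1360 → 13.6 m.u.

13.6 m.u.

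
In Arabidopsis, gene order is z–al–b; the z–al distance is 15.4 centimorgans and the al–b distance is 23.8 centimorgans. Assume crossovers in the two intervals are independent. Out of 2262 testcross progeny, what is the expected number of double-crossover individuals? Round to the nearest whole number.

Map distances give recombination frequencies of 0.154 and 0.238 for the two intervals.
With no interference, expected double-crossover frequency = 0.154 × 0.238 = 0.03665.
Expected number = 0.03665 × 2262 = 82.91 ≈ 83.

83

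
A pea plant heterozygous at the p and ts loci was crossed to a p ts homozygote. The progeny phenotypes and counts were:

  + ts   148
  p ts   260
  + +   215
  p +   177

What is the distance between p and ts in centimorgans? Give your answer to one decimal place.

40.6 centimorgans

The two most frequent classes, + + (215) and p ts (260), are the parental types, so the F1 was + + / p ts.
The recombinant classes are + ts and p +: 148 + 177 = 325.
Recombination frequency = 325/800 = 0.4062 ≈ 40.6%, i.e. 40.6 centimorgans.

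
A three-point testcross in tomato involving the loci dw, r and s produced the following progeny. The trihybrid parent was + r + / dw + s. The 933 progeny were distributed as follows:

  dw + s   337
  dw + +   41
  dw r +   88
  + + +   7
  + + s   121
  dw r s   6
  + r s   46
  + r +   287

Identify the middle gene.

The two rarest classes, + + + and dw r s, are the double crossovers. Comparing them with the parentals, only the r allele has switched, so r is the middle locus and the order is dw – r – s.

r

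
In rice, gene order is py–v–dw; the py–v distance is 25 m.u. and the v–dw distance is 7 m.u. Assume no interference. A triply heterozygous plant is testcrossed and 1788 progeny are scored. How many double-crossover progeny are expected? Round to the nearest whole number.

31

Map distances give recombination frequencies of 0.250 and 0.070 for the two intervals.
With no interference, expected double-crossover frequency = 0.250 × 0.070 = 0.01750.
Expected number = 0.01750 × 1788 = 31.29 ≈ 31.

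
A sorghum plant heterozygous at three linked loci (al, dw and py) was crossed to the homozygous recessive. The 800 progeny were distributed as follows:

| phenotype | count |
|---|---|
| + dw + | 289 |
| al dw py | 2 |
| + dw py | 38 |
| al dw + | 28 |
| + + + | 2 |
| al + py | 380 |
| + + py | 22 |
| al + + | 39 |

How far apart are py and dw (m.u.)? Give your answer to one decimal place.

10.1 m.u.

The two most frequent reciprocal classes, + dw + and al + py, are the parental types, so the F1 was + dw + / al + py.
The two rarest classes, + + + and al dw py, are the double crossovers. Comparing them with the parentals, only the dw allele has switched, so dw is the middle locus and the order is al – dw – py.
Crossovers in the dw–py interval produce the single-crossover classes + dw py and al + + (38 + 39 = 77) plus the double crossovers (4).
RF(dw–py) = (77 + 4) / 800 = 81/800 = 0.1013 → 10.1 m.u.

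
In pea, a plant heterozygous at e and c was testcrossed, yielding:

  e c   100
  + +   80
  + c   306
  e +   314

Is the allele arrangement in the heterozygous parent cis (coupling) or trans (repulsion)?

trans

The two most frequent classes are + c (306) and e + (314); these are the parental (non-recombinant) types.
So the F1 carried + c on one chromosome and e + on the other — the recessive alleles are on opposite chromosomes (trans / repulsion).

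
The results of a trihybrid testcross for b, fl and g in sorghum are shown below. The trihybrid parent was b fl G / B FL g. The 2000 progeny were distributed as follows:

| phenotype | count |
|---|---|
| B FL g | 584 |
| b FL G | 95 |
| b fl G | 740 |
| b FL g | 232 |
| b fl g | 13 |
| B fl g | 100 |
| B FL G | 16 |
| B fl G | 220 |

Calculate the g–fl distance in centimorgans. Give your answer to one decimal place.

The two rarest classes, b fl g and B FL G, are the double crossovers. Comparing them with the parentals, only the g allele has switched, so g is the middle locus and the order is fl – g – b.
Crossovers in the fl–g interval produce the single-crossover classes b FL G and B fl g (95 + 100 = 195) plus the double crossovers (29).
RF(fl–g) = (195 + 29) / 2000 = 224/2000 = 0.1120 → 11.2 centimorgans.

11.2 centimorgans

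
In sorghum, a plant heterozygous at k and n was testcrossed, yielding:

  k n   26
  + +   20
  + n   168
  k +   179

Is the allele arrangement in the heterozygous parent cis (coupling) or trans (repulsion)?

trans

The two most frequent classes are + n (168) and k + (179); these are the parental (non-recombinant) types.
So the F1 carried + n on one chromosome and k + on the other — the recessive alleles are on opposite chromosomes (trans / repulsion).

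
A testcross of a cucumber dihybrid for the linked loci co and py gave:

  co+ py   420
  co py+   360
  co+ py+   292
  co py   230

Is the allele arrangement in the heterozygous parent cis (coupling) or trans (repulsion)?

The two most frequent classes are co+ py (420) and co py+ (360); these are the parental (non-recombinant) types.
So the F1 carried co+ py on one chromosome and co py+ on the other — the recessive alleles are on opposite chromosomes (trans / repulsion).

trans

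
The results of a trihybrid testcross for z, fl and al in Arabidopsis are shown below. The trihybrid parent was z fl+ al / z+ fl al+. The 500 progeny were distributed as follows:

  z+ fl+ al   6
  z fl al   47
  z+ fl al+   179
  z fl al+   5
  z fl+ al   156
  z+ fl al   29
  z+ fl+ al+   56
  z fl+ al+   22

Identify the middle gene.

z

The two rarest classes, z+ fl+ al and z fl al+, are the double crossovers. Comparing them with the parentals, only the z allele has switched, so z is the middle locus and the order is al – z – fl.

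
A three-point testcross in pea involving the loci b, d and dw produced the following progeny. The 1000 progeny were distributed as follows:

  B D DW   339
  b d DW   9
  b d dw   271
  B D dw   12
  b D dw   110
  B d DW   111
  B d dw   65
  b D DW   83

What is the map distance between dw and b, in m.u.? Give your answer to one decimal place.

The two most frequent reciprocal classes, B D DW and b d dw, are the parental types, so the F1 was B D DW / b d dw.
The two rarest classes, B D dw and b d DW, are the double crossovers. Comparing them with the parentals, only the dw allele has switched, so dw is the middle locus and the order is d – dw – b.
Crossovers in the dw–b interval produce the single-crossover classes b D DW and B d dw (83 + 65 = 148) plus the double crossovers (21).
RF(dw–b) = (148 + 21) / 1000 = 169/1000 = 0.1690 → 16.9 m.u.

16.9 m.u.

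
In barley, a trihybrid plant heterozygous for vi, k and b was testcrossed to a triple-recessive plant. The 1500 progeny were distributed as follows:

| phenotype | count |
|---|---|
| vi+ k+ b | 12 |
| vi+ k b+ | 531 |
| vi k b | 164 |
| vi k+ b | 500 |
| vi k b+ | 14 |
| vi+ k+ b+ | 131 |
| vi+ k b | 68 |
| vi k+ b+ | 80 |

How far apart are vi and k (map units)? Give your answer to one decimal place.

21.4 map units

The two most frequent reciprocal classes, vi+ k b+ and vi k+ b, are the parental types, so the F1 was vi+ k b+ / vi k+ b.
The two rarest classes, vi k b+ and vi+ k+ b, are the double crossovers. Comparing them with the parentals, only the vi allele has switched, so vi is the middle locus and the order is k – vi – b.
Crossovers in the k–vi interval produce the single-crossover classes vi+ k+ b+ and vi k b (131 + 164 = 295) plus the double crossovers (26).
RF(k–vi) = (295 + 26) / 1500 = 321/1500 = 0.2140 → 21.4 map units.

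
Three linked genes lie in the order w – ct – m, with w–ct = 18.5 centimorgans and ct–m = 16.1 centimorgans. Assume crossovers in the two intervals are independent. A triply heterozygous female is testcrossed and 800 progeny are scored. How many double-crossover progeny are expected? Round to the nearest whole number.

Map distances give recombination frequencies of 0.185 and 0.161 for the two intervals.
With no interference, expected double-crossover frequency = 0.185 × 0.161 = 0.02978.
Expected number = 0.02978 × 800 = 23.83 ≈ 24.

24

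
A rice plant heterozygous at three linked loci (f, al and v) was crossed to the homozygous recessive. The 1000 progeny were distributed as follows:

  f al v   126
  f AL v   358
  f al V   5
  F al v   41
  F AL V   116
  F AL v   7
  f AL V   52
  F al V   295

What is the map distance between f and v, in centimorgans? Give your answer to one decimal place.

10.5 centimorgans

The two most frequent reciprocal classes, f AL v and F al V, are the parental types, so the F1 was f AL v / F al V.
The two rarest classes, F AL v and f al V, are the double crossovers. Comparing them with the parentals, only the f allele has switched, so f is the middle locus and the order is v – f – al.
Crossovers in the v–f interval produce the single-crossover classes f AL V and F al v (52 + 41 = 93) plus the double crossovers (12).
RF(v–f) = (93 + 12) / 1000 = 105/1000 = 0.1050 → 10.5 centimorgans.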